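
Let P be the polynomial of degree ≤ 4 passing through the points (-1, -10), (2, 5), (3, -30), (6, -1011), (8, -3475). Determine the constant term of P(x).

-3

Write P(x) = ax^4 + bx^3 + cx^2 + dx + e. Substituting each data point gives a linear system:
  a - b + c - d + e = -10
  16a + 8b + 4c + 2d + e = 5
  81a + 27b + 9c + 3d + e = -30
  1296a + 216b + 36c + 6d + e = -1011
  4096a + 512b + 64c + 8d + e = -3475
Solving the system yields a = -1, b = 1, c = 1, d = 6, e = -3.
So P(x) = -x⁴ + x³ + x² + 6x - 3.
The constant term is -3.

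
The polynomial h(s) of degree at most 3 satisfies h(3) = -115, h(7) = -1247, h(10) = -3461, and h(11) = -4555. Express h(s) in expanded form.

Using the Lagrange interpolation formula with nodes 3, 7, 10, 11:
  L_0(s) = (s - 7)(s - 10)(s - 11) / -224
  L_1(s) = (s - 3)(s - 10)(s - 11) / 48
  L_2(s) = (s - 3)(s - 7)(s - 11) / -21
  L_3(s) = (s - 3)(s - 7)(s - 10) / 32
Then h(s) = -115·L_0(s) - 1247·L_1(s) - 3461·L_2(s) - 4555·L_3(s).
Expanding and collecting terms gives h(s) = -3s^3 - 5s^2 + 4s - 1.
Check: h(10) = -3461. ✓

h(s) = -3s^3 - 5s^2 + 4s - 1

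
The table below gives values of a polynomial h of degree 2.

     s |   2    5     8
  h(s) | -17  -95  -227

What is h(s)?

Write h(s) = as^2 + bs + c. Substituting each data point gives a linear system:
  4a + 2b + c = -17
  25a + 5b + c = -95
  64a + 8b + c = -227
Solving the system yields a = -3, b = -5, c = 5.
So h(s) = -3s^2 - 5s + 5.
Check: h(5) = -95. ✓

h(s) = -3s^2 - 5s + 5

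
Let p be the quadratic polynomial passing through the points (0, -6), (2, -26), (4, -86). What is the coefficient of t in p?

Write p(t) = at^2 + bt + c. Substituting each data point gives a linear system:
  c = -6
  4a + 2b + c = -26
  16a + 4b + c = -86
Solving the system yields a = -5, b = 0, c = -6.
So p(t) = -5t^2 - 6.
The coefficient of t is 0.

0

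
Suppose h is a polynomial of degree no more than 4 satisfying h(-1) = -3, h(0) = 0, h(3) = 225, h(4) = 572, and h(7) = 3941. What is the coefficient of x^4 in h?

Write h(x) = ax^4 + bx^3 + cx^2 + dx + e. Substituting each data point gives a linear system:
  a - b + c - d + e = -3
  e = 0
  81a + 27b + 9c + 3d + e = 225
  256a + 64b + 16c + 4d + e = 572
  2401a + 343b + 49c + 7d + e = 3941
Solving the system yields a = 1, b = 4, c = 3, d = 3, e = 0.
So h(x) = x⁴ + 4x³ + 3x² + 3x.
The leading coefficient is 1.

1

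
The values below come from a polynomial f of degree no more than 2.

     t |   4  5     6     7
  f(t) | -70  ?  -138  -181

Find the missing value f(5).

On equispaced nodes a degree-2 polynomial has vanishing third forward difference, so
  - f(4) + 3·f(5) - 3·f(6) + f(7) = 0.
Substituting the known values and solving for f(5):
  3·f(5) = -303
  f(5) = -101.

-101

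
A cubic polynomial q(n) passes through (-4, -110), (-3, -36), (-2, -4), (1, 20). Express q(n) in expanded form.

q(n) = 3n^3 + 6n^2 + 5n + 6

Write q(n) = an^3 + bn^2 + cn + d. Substituting each data point gives a linear system:
  -64a + 16b - 4c + d = -110
  -27a + 9b - 3c + d = -36
  -8a + 4b - 2c + d = -4
  a + b + c + d = 20
Solving the system yields a = 3, b = 6, c = 5, d = 6.
So q(n) = 3n^3 + 6n^2 + 5n + 6.
Check: q(1) = 20. ✓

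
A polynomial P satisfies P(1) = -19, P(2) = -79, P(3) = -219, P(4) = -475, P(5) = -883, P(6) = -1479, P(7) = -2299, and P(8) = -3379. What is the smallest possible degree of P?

Forward differences of the values at x = 1, 2, 3, 4, 5, 6, 7, 8:
  P  : -19  -79  -219  -475  -883  -1479  -2299  -3379
  Δ  : -60  -140  -256  -408  -596  -820  -1080
  Δ^2: -80  -116  -152  -188  -224  -260
  Δ^3: -36  -36  -36  -36  -36
  Δ^4: 0  0  0  0
  Δ^5: 0  0  0
  Δ^6: 0  0
  Δ^7: 0
The third differences are constant (-36) and nonzero, while all higher differences vanish, so the minimal degree is 3.

3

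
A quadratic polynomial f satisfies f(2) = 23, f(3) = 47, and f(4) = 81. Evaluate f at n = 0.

Using the Lagrange interpolation formula with nodes 2, 3, 4:
  L_0(n) = (n - 3)(n - 4) / 2
  L_1(n) = (n - 2)(n - 4) / -1
  L_2(n) = (n - 2)(n - 3) / 2
Then f(n) = 23·L_0(n) + 47·L_1(n) + 81·L_2(n).
Expanding and collecting terms gives f(n) = 5n^2 - n + 5.
Evaluating at n = 0: f(0) = 5.

5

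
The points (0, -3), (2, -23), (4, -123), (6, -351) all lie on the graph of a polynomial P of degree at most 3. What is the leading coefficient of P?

Write P(t) = at^3 + bt^2 + ct + d. Substituting each data point gives a linear system:
  d = -3
  8a + 4b + 2c + d = -23
  64a + 16b + 4c + d = -123
  216a + 36b + 6c + d = -351
Solving the system yields a = -1, b = -4, c = 2, d = -3.
So P(t) = -t³ - 4t² + 2t - 3.
The leading coefficient is -1.

-1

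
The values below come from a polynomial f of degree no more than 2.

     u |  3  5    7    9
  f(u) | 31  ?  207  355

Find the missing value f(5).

99

The 3 known points determine the degree-2 polynomial uniquely.
Write f(u) = au^2 + bu + c. Substituting each data point gives a linear system:
  9a + 3b + c = 31
  49a + 7b + c = 207
  81a + 9b + c = 355
Solving the system yields a = 5, b = -6, c = 4.
So f(u) = 5u^2 - 6u + 4.
Then f(5) = 99.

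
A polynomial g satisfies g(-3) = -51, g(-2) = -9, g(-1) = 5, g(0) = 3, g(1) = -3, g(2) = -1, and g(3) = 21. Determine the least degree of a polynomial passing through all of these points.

3

Forward differences of the values at n = -3, -2, -1, 0, 1, 2, 3:
  g  : -51  -9  5  3  -3  -1  21
  Δ  : 42  14  -2  -6  2  22
  Δ^2: -28  -16  -4  8  20
  Δ^3: 12  12  12  12
  Δ^4: 0  0  0
  Δ^5: 0  0
  Δ^6: 0
The third differences are constant (12) and nonzero, while all higher differences vanish, so the minimal degree is 3.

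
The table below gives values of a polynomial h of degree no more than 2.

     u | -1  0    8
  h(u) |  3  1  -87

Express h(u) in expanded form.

Write h(u) = au^2 + bu + c. Substituting each data point gives a linear system:
  a - b + c = 3
  c = 1
  64a + 8b + c = -87
Solving the system yields a = -1, b = -3, c = 1.
So h(u) = -u² - 3u + 1.
Check: h(8) = -87. ✓

h(u) = -u^2 - 3u + 1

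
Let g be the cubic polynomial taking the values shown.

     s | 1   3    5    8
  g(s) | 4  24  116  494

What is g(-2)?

4

Using the Lagrange interpolation formula with nodes 1, 3, 5, 8:
  L_0(s) = (s - 3)(s - 5)(s - 8) / -56
  L_1(s) = (s - 1)(s - 5)(s - 8) / 20
  L_2(s) = (s - 1)(s - 3)(s - 8) / -24
  L_3(s) = (s - 1)(s - 3)(s - 5) / 105
Then g(s) = 4·L_0(s) + 24·L_1(s) + 116·L_2(s) + 494·L_3(s).
Expanding and collecting terms gives g(s) = s³ - 3s + 6.
Evaluating at s = -2: g(-2) = 4.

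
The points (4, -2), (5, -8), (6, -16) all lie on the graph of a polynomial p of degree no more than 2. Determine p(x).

Write p(x) = ax^2 + bx + c. Substituting each data point gives a linear system:
  16a + 4b + c = -2
  25a + 5b + c = -8
  36a + 6b + c = -16
Solving the system yields a = -1, b = 3, c = 2.
So p(x) = -x^2 + 3x + 2.
Check: p(4) = -2. ✓

p(x) = -x^2 + 3x + 2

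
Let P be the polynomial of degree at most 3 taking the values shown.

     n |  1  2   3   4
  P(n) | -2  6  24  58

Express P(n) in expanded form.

Write P(n) = an^3 + bn^2 + cn + d. Substituting each data point gives a linear system:
  a + b + c + d = -2
  8a + 4b + 2c + d = 6
  27a + 9b + 3c + d = 24
  64a + 16b + 4c + d = 58
Solving the system yields a = 1, b = -1, c = 4, d = -6.
So P(n) = n³ - n² + 4n - 6.
Check: P(4) = 58. ✓

P(n) = n^3 - n^2 + 4n - 6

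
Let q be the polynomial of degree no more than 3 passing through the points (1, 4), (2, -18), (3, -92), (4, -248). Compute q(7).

Using the Lagrange interpolation formula with nodes 1, 2, 3, 4:
  L_0(s) = (s - 2)(s - 3)(s - 4) / -6
  L_1(s) = (s - 1)(s - 3)(s - 4) / 2
  L_2(s) = (s - 1)(s - 2)(s - 4) / -2
  L_3(s) = (s - 1)(s - 2)(s - 3) / 6
Then q(s) = 4·L_0(s) - 18·L_1(s) - 92·L_2(s) - 248·L_3(s).
Expanding and collecting terms gives q(s) = -5s^3 + 4s^2 + s + 4.
Evaluating at s = 7: q(7) = -1508.

-1508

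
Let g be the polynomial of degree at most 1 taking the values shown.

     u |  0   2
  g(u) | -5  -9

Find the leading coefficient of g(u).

-2

Write g(u) = au + b. Substituting each data point gives a linear system:
  b = -5
  2a + b = -9
Solving the system yields a = -2, b = -5.
So g(u) = -2u - 5.
The leading coefficient is -2.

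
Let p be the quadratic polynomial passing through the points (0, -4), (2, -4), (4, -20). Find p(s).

Write p(s) = as^2 + bs + c. Substituting each data point gives a linear system:
  c = -4
  4a + 2b + c = -4
  16a + 4b + c = -20
Solving the system yields a = -2, b = 4, c = -4.
So p(s) = -2s^2 + 4s - 4.
Check: p(0) = -4. ✓

p(s) = -2s^2 + 4s - 4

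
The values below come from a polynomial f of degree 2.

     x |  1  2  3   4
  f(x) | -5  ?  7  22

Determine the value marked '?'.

-2

The 3 known points determine the degree-2 polynomial uniquely.
Write f(x) = ax^2 + bx + c. Substituting each data point gives a linear system:
  a + b + c = -5
  9a + 3b + c = 7
  16a + 4b + c = 22
Solving the system yields a = 3, b = -6, c = -2.
So f(x) = 3x² - 6x - 2.
Then f(2) = -2.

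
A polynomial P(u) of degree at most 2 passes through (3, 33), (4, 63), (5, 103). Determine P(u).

Write P(u) = au^2 + bu + c. Substituting each data point gives a linear system:
  9a + 3b + c = 33
  16a + 4b + c = 63
  25a + 5b + c = 103
Solving the system yields a = 5, b = -5, c = 3.
So P(u) = 5u^2 - 5u + 3.
Check: P(5) = 103. ✓

P(u) = 5u^2 - 5u + 3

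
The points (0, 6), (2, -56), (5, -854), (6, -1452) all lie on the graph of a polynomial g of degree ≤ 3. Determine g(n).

g(n) = -6n^3 - 5n^2 + 3n + 6

Using the Lagrange interpolation formula with nodes 0, 2, 5, 6:
  L_0(n) = (n - 2)(n - 5)(n - 6) / -60
  L_1(n) = n(n - 5)(n - 6) / 24
  L_2(n) = n(n - 2)(n - 6) / -15
  L_3(n) = n(n - 2)(n - 5) / 24
Then g(n) = 6·L_0(n) - 56·L_1(n) - 854·L_2(n) - 1452·L_3(n).
Expanding and collecting terms gives g(n) = -6n^3 - 5n^2 + 3n + 6.
Check: g(5) = -854. ✓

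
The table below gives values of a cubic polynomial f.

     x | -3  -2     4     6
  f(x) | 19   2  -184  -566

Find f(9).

Write f(x) = ax^3 + bx^2 + cx + d. Substituting each data point gives a linear system:
  -27a + 9b - 3c + d = 19
  -8a + 4b - 2c + d = 2
  64a + 16b + 4c + d = -184
  216a + 36b + 6c + d = -566
Solving the system yields a = -2, b = -4, c = 1, d = 4.
So f(x) = -2x³ - 4x² + x + 4.
Then f(9) = -1769.

-1769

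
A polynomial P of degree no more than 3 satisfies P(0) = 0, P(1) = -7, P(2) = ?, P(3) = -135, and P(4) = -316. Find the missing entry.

-42

On equispaced nodes a degree-3 polynomial has vanishing fourth forward difference, so
  P(0) - 4·P(1) + 6·P(2) - 4·P(3) + P(4) = 0.
Substituting the known values and solving for P(2):
  6·P(2) = -252
  P(2) = -42.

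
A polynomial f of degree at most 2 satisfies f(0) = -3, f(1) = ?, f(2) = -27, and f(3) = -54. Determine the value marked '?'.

-10

The 3 known points determine the degree-2 polynomial uniquely.
Write f(t) = at^2 + bt + c. Substituting each data point gives a linear system:
  c = -3
  4a + 2b + c = -27
  9a + 3b + c = -54
Solving the system yields a = -5, b = -2, c = -3.
So f(t) = -5t² - 2t - 3.
Then f(1) = -10.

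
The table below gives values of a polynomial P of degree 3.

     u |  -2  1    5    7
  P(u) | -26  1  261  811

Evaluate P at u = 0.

Write P(u) = au^3 + bu^2 + cu + d. Substituting each data point gives a linear system:
  -8a + 4b - 2c + d = -26
  a + b + c + d = 1
  125a + 25b + 5c + d = 261
  343a + 49b + 7c + d = 811
Solving the system yields a = 3, b = -4, c = -4, d = 6.
So P(u) = 3u^3 - 4u^2 - 4u + 6.
Then P(0) = 6.

6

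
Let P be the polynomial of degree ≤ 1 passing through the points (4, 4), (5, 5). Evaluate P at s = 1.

1

Write P(s) = as + b. Substituting each data point gives a linear system:
  4a + b = 4
  5a + b = 5
Solving the system yields a = 1, b = 0.
So P(s) = s.
Then P(1) = 1.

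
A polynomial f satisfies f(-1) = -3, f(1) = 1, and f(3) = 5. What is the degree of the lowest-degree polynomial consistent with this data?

Forward differences of the values at x = -1, 1, 3:
  f  : -3  1  5
  Δ  : 4  4
  Δ^2: 0
The first differences are constant (4) and nonzero, while all higher differences vanish, so the minimal degree is 1.

1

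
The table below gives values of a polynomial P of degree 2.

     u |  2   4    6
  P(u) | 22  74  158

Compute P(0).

2

Write P(u) = au^2 + bu + c. Substituting each data point gives a linear system:
  4a + 2b + c = 22
  16a + 4b + c = 74
  36a + 6b + c = 158
Solving the system yields a = 4, b = 2, c = 2.
So P(u) = 4u^2 + 2u + 2.
Then P(0) = 2.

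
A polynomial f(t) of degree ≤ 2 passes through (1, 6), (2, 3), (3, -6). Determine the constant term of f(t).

Write f(t) = at^2 + bt + c. Substituting each data point gives a linear system:
  a + b + c = 6
  4a + 2b + c = 3
  9a + 3b + c = -6
Solving the system yields a = -3, b = 6, c = 3.
So f(t) = -3t^2 + 6t + 3.
The constant term is 3.

3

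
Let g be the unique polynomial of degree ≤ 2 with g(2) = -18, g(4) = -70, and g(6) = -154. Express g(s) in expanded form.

Using the Lagrange interpolation formula with nodes 2, 4, 6:
  L_0(s) = (s - 4)(s - 6) / 8
  L_1(s) = (s - 2)(s - 6) / -4
  L_2(s) = (s - 2)(s - 4) / 8
Then g(s) = -18·L_0(s) - 70·L_1(s) - 154·L_2(s).
Expanding and collecting terms gives g(s) = -4s^2 - 2s + 2.
Check: g(6) = -154. ✓

g(s) = -4s^2 - 2s + 2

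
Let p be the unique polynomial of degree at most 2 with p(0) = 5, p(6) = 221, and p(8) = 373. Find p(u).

Write p(u) = au^2 + bu + c. Substituting each data point gives a linear system:
  c = 5
  36a + 6b + c = 221
  64a + 8b + c = 373
Solving the system yields a = 5, b = 6, c = 5.
So p(u) = 5u² + 6u + 5.
Check: p(6) = 221. ✓

p(u) = 5u^2 + 6u + 5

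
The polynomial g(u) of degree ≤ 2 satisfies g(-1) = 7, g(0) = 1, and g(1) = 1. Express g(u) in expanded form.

Using the Lagrange interpolation formula with nodes -1, 0, 1:
  L_0(u) = u(u - 1) / 2
  L_1(u) = (u + 1)(u - 1) / -1
  L_2(u) = (u + 1)u / 2
Then g(u) = 7·L_0(u) + 1·L_1(u) + 1·L_2(u).
Expanding and collecting terms gives g(u) = 3u^2 - 3u + 1.
Check: g(-1) = 7. ✓

g(u) = 3u^2 - 3u + 1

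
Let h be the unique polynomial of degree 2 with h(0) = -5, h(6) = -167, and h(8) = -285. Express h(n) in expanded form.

Write h(n) = an^2 + bn + c. Substituting each data point gives a linear system:
  c = -5
  36a + 6b + c = -167
  64a + 8b + c = -285
Solving the system yields a = -4, b = -3, c = -5.
So h(n) = -4n² - 3n - 5.
Check: h(6) = -167. ✓

h(n) = -4n^2 - 3n - 5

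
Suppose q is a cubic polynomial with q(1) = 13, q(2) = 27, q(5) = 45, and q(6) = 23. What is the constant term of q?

5

Write q(u) = au^3 + bu^2 + cu + d. Substituting each data point gives a linear system:
  a + b + c + d = 13
  8a + 4b + 2c + d = 27
  125a + 25b + 5c + d = 45
  216a + 36b + 6c + d = 23
Solving the system yields a = -1, b = 6, c = 3, d = 5.
So q(u) = -u^3 + 6u^2 + 3u + 5.
The constant term is 5.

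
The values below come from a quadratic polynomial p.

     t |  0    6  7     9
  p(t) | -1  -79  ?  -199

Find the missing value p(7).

The 3 known points determine the degree-2 polynomial uniquely.
Write p(t) = at^2 + bt + c. Substituting each data point gives a linear system:
  c = -1
  36a + 6b + c = -79
  81a + 9b + c = -199
Solving the system yields a = -3, b = 5, c = -1.
So p(t) = -3t^2 + 5t - 1.
Then p(7) = -113.

-113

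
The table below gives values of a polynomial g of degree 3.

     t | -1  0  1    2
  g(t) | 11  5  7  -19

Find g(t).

g(t) = -6t^3 + 4t^2 + 4t + 5

Write g(t) = at^3 + bt^2 + ct + d. Substituting each data point gives a linear system:
  -a + b - c + d = 11
  d = 5
  a + b + c + d = 7
  8a + 4b + 2c + d = -19
Solving the system yields a = -6, b = 4, c = 4, d = 5.
So g(t) = -6t³ + 4t² + 4t + 5.
Check: g(1) = 7. ✓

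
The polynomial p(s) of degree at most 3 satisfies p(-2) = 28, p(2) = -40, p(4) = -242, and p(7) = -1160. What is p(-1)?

Using the Lagrange interpolation formula with nodes -2, 2, 4, 7:
  L_0(s) = (s - 2)(s - 4)(s - 7) / -216
  L_1(s) = (s + 2)(s - 4)(s - 7) / 40
  L_2(s) = (s + 2)(s - 2)(s - 7) / -36
  L_3(s) = (s + 2)(s - 2)(s - 4) / 135
Then p(s) = 28·L_0(s) - 40·L_1(s) - 242·L_2(s) - 1160·L_3(s).
Expanding and collecting terms gives p(s) = -3s³ - 2s² - 5s + 2.
Evaluating at s = -1: p(-1) = 8.

8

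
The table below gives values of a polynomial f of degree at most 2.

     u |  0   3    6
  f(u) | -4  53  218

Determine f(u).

Using the Lagrange interpolation formula with nodes 0, 3, 6:
  L_0(u) = (u - 3)(u - 6) / 18
  L_1(u) = u(u - 6) / -9
  L_2(u) = u(u - 3) / 18
Then f(u) = -4·L_0(u) + 53·L_1(u) + 218·L_2(u).
Expanding and collecting terms gives f(u) = 6u^2 + u - 4.
Check: f(3) = 53. ✓

f(u) = 6u^2 + u - 4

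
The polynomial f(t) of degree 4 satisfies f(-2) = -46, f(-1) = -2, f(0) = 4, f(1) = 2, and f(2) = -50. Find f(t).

Write f(t) = at^4 + bt^3 + ct^2 + dt + e. Substituting each data point gives a linear system:
  16a - 8b + 4c - 2d + e = -46
  a - b + c - d + e = -2
  e = 4
  a + b + c + d + e = 2
  16a + 8b + 4c + 2d + e = -50
Solving the system yields a = -3, b = -1, c = -1, d = 3, e = 4.
So f(t) = -3t^4 - t^3 - t^2 + 3t + 4.
Check: f(-1) = -2. ✓

f(t) = -3t^4 - t^3 - t^2 + 3t + 4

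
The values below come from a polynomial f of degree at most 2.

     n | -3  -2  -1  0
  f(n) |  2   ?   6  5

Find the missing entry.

5

On equispaced nodes a degree-2 polynomial has vanishing third forward difference, so
  - f(-3) + 3·f(-2) - 3·f(-1) + f(0) = 0.
Substituting the known values and solving for f(-2):
  3·f(-2) = 15
  f(-2) = 5.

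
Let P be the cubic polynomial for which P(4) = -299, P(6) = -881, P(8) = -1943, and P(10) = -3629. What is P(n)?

Using the Lagrange interpolation formula with nodes 4, 6, 8, 10:
  L_0(n) = (n - 6)(n - 8)(n - 10) / -48
  L_1(n) = (n - 4)(n - 8)(n - 10) / 16
  L_2(n) = (n - 4)(n - 6)(n - 10) / -16
  L_3(n) = (n - 4)(n - 6)(n - 8) / 48
Then P(n) = -299·L_0(n) - 881·L_1(n) - 1943·L_2(n) - 3629·L_3(n).
Expanding and collecting terms gives P(n) = -3n^3 - 6n^2 - 3n + 1.
Check: P(8) = -1943. ✓

P(n) = -3n^3 - 6n^2 - 3n + 1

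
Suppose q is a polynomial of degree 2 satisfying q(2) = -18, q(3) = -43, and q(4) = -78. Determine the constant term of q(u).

Write q(u) = au^2 + bu + c. Substituting each data point gives a linear system:
  4a + 2b + c = -18
  9a + 3b + c = -43
  16a + 4b + c = -78
Solving the system yields a = -5, b = 0, c = 2.
So q(u) = -5u² + 2.
The constant term is 2.

2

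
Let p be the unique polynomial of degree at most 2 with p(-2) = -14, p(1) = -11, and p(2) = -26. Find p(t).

p(t) = -4t^2 - 3t - 4

Using the Lagrange interpolation formula with nodes -2, 1, 2:
  L_0(t) = (t - 1)(t - 2) / 12
  L_1(t) = (t + 2)(t - 2) / -3
  L_2(t) = (t + 2)(t - 1) / 4
Then p(t) = -14·L_0(t) - 11·L_1(t) - 26·L_2(t).
Expanding and collecting terms gives p(t) = -4t^2 - 3t - 4.
Check: p(2) = -26. ✓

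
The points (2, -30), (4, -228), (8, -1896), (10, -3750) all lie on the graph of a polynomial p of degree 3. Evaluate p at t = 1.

Using the Lagrange interpolation formula with nodes 2, 4, 8, 10:
  L_0(t) = (t - 4)(t - 8)(t - 10) / -96
  L_1(t) = (t - 2)(t - 8)(t - 10) / 48
  L_2(t) = (t - 2)(t - 4)(t - 10) / -48
  L_3(t) = (t - 2)(t - 4)(t - 8) / 96
Then p(t) = -30·L_0(t) - 228·L_1(t) - 1896·L_2(t) - 3750·L_3(t).
Expanding and collecting terms gives p(t) = -4t^3 + 3t^2 - 5t.
Evaluating at t = 1: p(1) = -6.

-6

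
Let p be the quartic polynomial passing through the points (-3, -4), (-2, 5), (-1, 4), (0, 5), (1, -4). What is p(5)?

Forward differences of the values at u = -3, -2, -1, 0, 1:
  p  : -4  5  4  5  -4
  Δ  : 9  -1  1  -9
  Δ^2: -10  2  -10
  Δ^3: 12  -12
  Δ^4: -24
The fourth differences are constant, confirming degree 4.
Interpolating (Newton forward form) and evaluating at u = 5 gives p(5) = -1220.

-1220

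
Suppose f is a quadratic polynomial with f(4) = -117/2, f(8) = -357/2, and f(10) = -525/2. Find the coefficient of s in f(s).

-6

Write f(s) = as^2 + bs + c. Substituting each data point gives a linear system:
  16a + 4b + c = -117/2
  64a + 8b + c = -357/2
  100a + 10b + c = -525/2
Solving the system yields a = -2, b = -6, c = -5/2.
So f(s) = -2s² - 6s - 5/2.
The coefficient of s is -6.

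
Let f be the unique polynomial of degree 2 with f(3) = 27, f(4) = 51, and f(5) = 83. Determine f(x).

Write f(x) = ax^2 + bx + c. Substituting each data point gives a linear system:
  9a + 3b + c = 27
  16a + 4b + c = 51
  25a + 5b + c = 83
Solving the system yields a = 4, b = -4, c = 3.
So f(x) = 4x² - 4x + 3.
Check: f(5) = 83. ✓

f(x) = 4x^2 - 4x + 3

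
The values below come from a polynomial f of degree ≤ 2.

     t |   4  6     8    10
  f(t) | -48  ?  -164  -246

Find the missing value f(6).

-98

On equispaced nodes a degree-2 polynomial has vanishing third forward difference, so
  - f(4) + 3·f(6) - 3·f(8) + f(10) = 0.
Substituting the known values and solving for f(6):
  3·f(6) = -294
  f(6) = -98.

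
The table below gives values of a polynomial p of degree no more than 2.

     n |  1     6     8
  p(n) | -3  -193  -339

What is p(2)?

-21

Write p(n) = an^2 + bn + c. Substituting each data point gives a linear system:
  a + b + c = -3
  36a + 6b + c = -193
  64a + 8b + c = -339
Solving the system yields a = -5, b = -3, c = 5.
So p(n) = -5n^2 - 3n + 5.
Then p(2) = -21.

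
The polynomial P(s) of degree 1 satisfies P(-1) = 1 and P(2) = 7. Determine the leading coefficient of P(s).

Write P(s) = as + b. Substituting each data point gives a linear system:
  -a + b = 1
  2a + b = 7
Solving the system yields a = 2, b = 3.
So P(s) = 2s + 3.
The leading coefficient is 2.

2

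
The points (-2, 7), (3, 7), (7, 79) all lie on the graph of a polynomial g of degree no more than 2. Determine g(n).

g(n) = 2n^2 - 2n - 5

Write g(n) = an^2 + bn + c. Substituting each data point gives a linear system:
  4a - 2b + c = 7
  9a + 3b + c = 7
  49a + 7b + c = 79
Solving the system yields a = 2, b = -2, c = -5.
So g(n) = 2n^2 - 2n - 5.
Check: g(7) = 79. ✓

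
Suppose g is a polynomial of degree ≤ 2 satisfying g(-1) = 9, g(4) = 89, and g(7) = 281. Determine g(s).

g(s) = 6s^2 - 2s + 1

Using the Lagrange interpolation formula with nodes -1, 4, 7:
  L_0(s) = (s - 4)(s - 7) / 40
  L_1(s) = (s + 1)(s - 7) / -15
  L_2(s) = (s + 1)(s - 4) / 24
Then g(s) = 9·L_0(s) + 89·L_1(s) + 281·L_2(s).
Expanding and collecting terms gives g(s) = 6s^2 - 2s + 1.
Check: g(7) = 281. ✓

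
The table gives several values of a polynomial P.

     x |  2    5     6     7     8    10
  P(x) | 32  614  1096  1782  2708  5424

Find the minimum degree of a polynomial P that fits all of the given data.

Divided differences on the nodes 2, 5, 6, 7, 8, 10:
  order 0: 32  614  1096  1782  2708  5424
  order 1: 194  482  686  926  1358
  order 2: 72  102  120  144
  order 3: 6  6  6
  order 4: 0  0
  order 5: 0
The order-3 divided differences are all 6 (nonzero) and every higher order vanishes, so the data lies on a polynomial of degree exactly 3.

3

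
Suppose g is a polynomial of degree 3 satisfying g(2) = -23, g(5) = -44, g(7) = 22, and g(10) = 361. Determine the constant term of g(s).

1

Write g(s) = as^3 + bs^2 + cs + d. Substituting each data point gives a linear system:
  8a + 4b + 2c + d = -23
  125a + 25b + 5c + d = -44
  343a + 49b + 7c + d = 22
  1000a + 100b + 10c + d = 361
Solving the system yields a = 1, b = -6, c = -4, d = 1.
So g(s) = s^3 - 6s^2 - 4s + 1.
The constant term is 1.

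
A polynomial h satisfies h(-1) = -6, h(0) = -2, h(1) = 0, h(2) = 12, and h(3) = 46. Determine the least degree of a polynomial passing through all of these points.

3

Forward differences of the values at n = -1, 0, 1, 2, 3:
  h  : -6  -2  0  12  46
  Δ  : 4  2  12  34
  Δ^2: -2  10  22
  Δ^3: 12  12
  Δ^4: 0
The third differences are constant (12) and nonzero, while all higher differences vanish, so the minimal degree is 3.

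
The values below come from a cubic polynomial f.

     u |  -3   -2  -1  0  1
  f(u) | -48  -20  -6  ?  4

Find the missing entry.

The 4 known points determine the degree-3 polynomial uniquely.
Write f(u) = au^3 + bu^2 + cu + d. Substituting each data point gives a linear system:
  -27a + 9b - 3c + d = -48
  -8a + 4b - 2c + d = -20
  -a + b - c + d = -6
  a + b + c + d = 4
Solving the system yields a = 1, b = -1, c = 4, d = 0.
So f(u) = u³ - u² + 4u.
Then f(0) = 0.

0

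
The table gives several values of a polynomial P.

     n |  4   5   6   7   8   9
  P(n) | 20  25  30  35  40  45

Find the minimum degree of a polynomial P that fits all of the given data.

Forward differences of the values at n = 4, 5, 6, 7, 8, 9:
  P  : 20  25  30  35  40  45
  Δ  : 5  5  5  5  5
  Δ^2: 0  0  0  0
  Δ^3: 0  0  0
  Δ^4: 0  0
  Δ^5: 0
The first differences are constant (5) and nonzero, while all higher differences vanish, so the minimal degree is 1.

1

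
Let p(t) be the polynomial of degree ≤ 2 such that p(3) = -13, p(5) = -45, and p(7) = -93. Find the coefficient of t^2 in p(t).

-2

Write p(t) = at^2 + bt + c. Substituting each data point gives a linear system:
  9a + 3b + c = -13
  25a + 5b + c = -45
  49a + 7b + c = -93
Solving the system yields a = -2, b = 0, c = 5.
So p(t) = -2t^2 + 5.
The leading coefficient is -2.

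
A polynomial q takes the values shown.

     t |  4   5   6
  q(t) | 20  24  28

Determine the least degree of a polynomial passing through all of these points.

Forward differences of the values at t = 4, 5, 6:
  q  : 20  24  28
  Δ  : 4  4
  Δ^2: 0
The first differences are constant (4) and nonzero, while all higher differences vanish, so the minimal degree is 1.

1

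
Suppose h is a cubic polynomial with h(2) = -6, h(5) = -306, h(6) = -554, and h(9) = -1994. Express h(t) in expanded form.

h(t) = -3t^3 + 2t^2 + 3t + 4

Write h(t) = at^3 + bt^2 + ct + d. Substituting each data point gives a linear system:
  8a + 4b + 2c + d = -6
  125a + 25b + 5c + d = -306
  216a + 36b + 6c + d = -554
  729a + 81b + 9c + d = -1994
Solving the system yields a = -3, b = 2, c = 3, d = 4.
So h(t) = -3t³ + 2t² + 3t + 4.
Check: h(9) = -1994. ✓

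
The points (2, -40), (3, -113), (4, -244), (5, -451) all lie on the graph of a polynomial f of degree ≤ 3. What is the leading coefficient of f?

Write f(s) = as^3 + bs^2 + cs + d. Substituting each data point gives a linear system:
  8a + 4b + 2c + d = -40
  27a + 9b + 3c + d = -113
  64a + 16b + 4c + d = -244
  125a + 25b + 5c + d = -451
Solving the system yields a = -3, b = -2, c = -6, d = 4.
So f(s) = -3s^3 - 2s^2 - 6s + 4.
The leading coefficient is -3.

-3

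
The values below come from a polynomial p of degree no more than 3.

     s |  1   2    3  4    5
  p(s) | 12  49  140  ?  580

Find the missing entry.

309

On equispaced nodes a degree-3 polynomial has vanishing fourth forward difference, so
  p(1) - 4·p(2) + 6·p(3) - 4·p(4) + p(5) = 0.
Substituting the known values and solving for p(4):
  -4·p(4) = -1236
  p(4) = 309.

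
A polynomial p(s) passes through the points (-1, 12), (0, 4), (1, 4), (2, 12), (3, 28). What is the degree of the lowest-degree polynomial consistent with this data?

2

Forward differences of the values at s = -1, 0, 1, 2, 3:
  p  : 12  4  4  12  28
  Δ  : -8  0  8  16
  Δ^2: 8  8  8
  Δ^3: 0  0
  Δ^4: 0
The second differences are constant (8) and nonzero, while all higher differences vanish, so the minimal degree is 2.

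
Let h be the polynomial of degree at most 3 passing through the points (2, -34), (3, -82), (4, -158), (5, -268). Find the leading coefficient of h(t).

Write h(t) = at^3 + bt^2 + ct + d. Substituting each data point gives a linear system:
  8a + 4b + 2c + d = -34
  27a + 9b + 3c + d = -82
  64a + 16b + 4c + d = -158
  125a + 25b + 5c + d = -268
Solving the system yields a = -1, b = -5, c = -4, d = 2.
So h(t) = -t^3 - 5t^2 - 4t + 2.
The leading coefficient is -1.

-1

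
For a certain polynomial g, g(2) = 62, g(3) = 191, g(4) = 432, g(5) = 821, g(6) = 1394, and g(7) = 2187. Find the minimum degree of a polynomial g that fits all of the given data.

Forward differences of the values at u = 2, 3, 4, 5, 6, 7:
  g  : 62  191  432  821  1394  2187
  Δ  : 129  241  389  573  793
  Δ^2: 112  148  184  220
  Δ^3: 36  36  36
  Δ^4: 0  0
  Δ^5: 0
The third differences are constant (36) and nonzero, while all higher differences vanish, so the minimal degree is 3.

3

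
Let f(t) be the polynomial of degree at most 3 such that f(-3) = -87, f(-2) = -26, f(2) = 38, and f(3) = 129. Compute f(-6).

-762

Write f(t) = at^3 + bt^2 + ct + d. Substituting each data point gives a linear system:
  -27a + 9b - 3c + d = -87
  -8a + 4b - 2c + d = -26
  8a + 4b + 2c + d = 38
  27a + 9b + 3c + d = 129
Solving the system yields a = 4, b = 3, c = 0, d = -6.
So f(t) = 4t^3 + 3t^2 - 6.
Then f(-6) = -762.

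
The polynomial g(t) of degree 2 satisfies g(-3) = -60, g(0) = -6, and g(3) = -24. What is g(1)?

-4

Forward differences of the values at t = -3, 0, 3:
  g  : -60  -6  -24
  Δ  : 54  -18
  Δ^2: -72
The second differences are constant, confirming degree 2.
Interpolating (Newton forward form) and evaluating at t = 1 gives g(1) = -4.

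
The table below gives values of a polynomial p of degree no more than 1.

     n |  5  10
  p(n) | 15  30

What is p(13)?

Write p(n) = an + b. Substituting each data point gives a linear system:
  5a + b = 15
  10a + b = 30
Solving the system yields a = 3, b = 0.
So p(n) = 3n.
Then p(13) = 39.

39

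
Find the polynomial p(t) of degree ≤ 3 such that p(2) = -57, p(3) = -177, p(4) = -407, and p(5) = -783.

Write p(t) = at^3 + bt^2 + ct + d. Substituting each data point gives a linear system:
  8a + 4b + 2c + d = -57
  27a + 9b + 3c + d = -177
  64a + 16b + 4c + d = -407
  125a + 25b + 5c + d = -783
Solving the system yields a = -6, b = -1, c = -1, d = -3.
So p(t) = -6t³ - t² - t - 3.
Check: p(3) = -177. ✓

p(t) = -6t^3 - t^2 - t - 3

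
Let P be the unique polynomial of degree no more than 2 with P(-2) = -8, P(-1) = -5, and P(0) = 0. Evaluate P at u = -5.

Forward differences of the values at u = -2, -1, 0:
  P  : -8  -5  0
  Δ  : 3  5
  Δ^2: 2
The second differences are constant, confirming degree 2.
Interpolating (Newton forward form) and evaluating at u = -5 gives P(-5) = -5.

-5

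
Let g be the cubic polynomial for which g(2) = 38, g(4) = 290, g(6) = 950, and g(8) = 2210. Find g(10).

4262

Using the Lagrange interpolation formula with nodes 2, 4, 6, 8:
  L_0(t) = (t - 4)(t - 6)(t - 8) / -48
  L_1(t) = (t - 2)(t - 6)(t - 8) / 16
  L_2(t) = (t - 2)(t - 4)(t - 8) / -16
  L_3(t) = (t - 2)(t - 4)(t - 6) / 48
Then g(t) = 38·L_0(t) + 290·L_1(t) + 950·L_2(t) + 2210·L_3(t).
Expanding and collecting terms gives g(t) = 4t³ + 3t² - 4t + 2.
Evaluating at t = 10: g(10) = 4262.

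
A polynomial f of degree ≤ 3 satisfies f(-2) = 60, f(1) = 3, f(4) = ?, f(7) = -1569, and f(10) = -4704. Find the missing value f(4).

The 4 known points determine the degree-3 polynomial uniquely.
Write f(x) = ax^3 + bx^2 + cx + d. Substituting each data point gives a linear system:
  -8a + 4b - 2c + d = 60
  a + b + c + d = 3
  343a + 49b + 7c + d = -1569
  1000a + 100b + 10c + d = -4704
Solving the system yields a = -5, b = 3, c = -1, d = 6.
So f(x) = -5x³ + 3x² - x + 6.
Then f(4) = -270.

-270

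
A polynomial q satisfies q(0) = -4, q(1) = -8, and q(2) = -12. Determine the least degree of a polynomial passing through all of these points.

1

Forward differences of the values at u = 0, 1, 2:
  q  : -4  -8  -12
  Δ  : -4  -4
  Δ^2: 0
The first differences are constant (-4) and nonzero, while all higher differences vanish, so the minimal degree is 1.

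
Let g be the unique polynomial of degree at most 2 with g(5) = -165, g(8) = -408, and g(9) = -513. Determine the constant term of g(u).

Write g(u) = au^2 + bu + c. Substituting each data point gives a linear system:
  25a + 5b + c = -165
  64a + 8b + c = -408
  81a + 9b + c = -513
Solving the system yields a = -6, b = -3, c = 0.
So g(u) = -6u^2 - 3u.
The constant term is 0.

0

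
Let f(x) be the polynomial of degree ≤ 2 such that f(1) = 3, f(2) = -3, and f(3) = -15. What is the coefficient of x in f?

3

Write f(x) = ax^2 + bx + c. Substituting each data point gives a linear system:
  a + b + c = 3
  4a + 2b + c = -3
  9a + 3b + c = -15
Solving the system yields a = -3, b = 3, c = 3.
So f(x) = -3x^2 + 3x + 3.
The coefficient of x is 3.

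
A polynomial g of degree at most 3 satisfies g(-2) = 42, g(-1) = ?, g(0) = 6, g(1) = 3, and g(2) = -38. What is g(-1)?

7

On equispaced nodes a degree-3 polynomial has vanishing fourth forward difference, so
  g(-2) - 4·g(-1) + 6·g(0) - 4·g(1) + g(2) = 0.
Substituting the known values and solving for g(-1):
  -4·g(-1) = -28
  g(-1) = 7.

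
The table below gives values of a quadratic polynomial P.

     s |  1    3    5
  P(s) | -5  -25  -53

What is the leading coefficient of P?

Write P(s) = as^2 + bs + c. Substituting each data point gives a linear system:
  a + b + c = -5
  9a + 3b + c = -25
  25a + 5b + c = -53
Solving the system yields a = -1, b = -6, c = 2.
So P(s) = -s^2 - 6s + 2.
The leading coefficient is -1.

-1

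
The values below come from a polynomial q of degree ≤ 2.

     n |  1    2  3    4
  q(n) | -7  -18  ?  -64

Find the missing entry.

The 3 known points determine the degree-2 polynomial uniquely.
Write q(n) = an^2 + bn + c. Substituting each data point gives a linear system:
  a + b + c = -7
  4a + 2b + c = -18
  16a + 4b + c = -64
Solving the system yields a = -4, b = 1, c = -4.
So q(n) = -4n^2 + n - 4.
Then q(3) = -37.

-37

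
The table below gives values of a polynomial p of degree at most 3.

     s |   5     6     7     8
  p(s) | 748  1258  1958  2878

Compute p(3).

178

Write p(s) = as^3 + bs^2 + cs + d. Substituting each data point gives a linear system:
  125a + 25b + 5c + d = 748
  216a + 36b + 6c + d = 1258
  343a + 49b + 7c + d = 1958
  512a + 64b + 8c + d = 2878
Solving the system yields a = 5, b = 5, c = 0, d = -2.
So p(s) = 5s^3 + 5s^2 - 2.
Then p(3) = 178.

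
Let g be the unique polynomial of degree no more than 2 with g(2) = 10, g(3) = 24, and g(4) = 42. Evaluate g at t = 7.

Write g(t) = at^2 + bt + c. Substituting each data point gives a linear system:
  4a + 2b + c = 10
  9a + 3b + c = 24
  16a + 4b + c = 42
Solving the system yields a = 2, b = 4, c = -6.
So g(t) = 2t² + 4t - 6.
Then g(7) = 120.

120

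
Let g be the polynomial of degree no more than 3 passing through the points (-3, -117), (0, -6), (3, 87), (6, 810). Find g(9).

2811

Using the Lagrange interpolation formula with nodes -3, 0, 3, 6:
  L_0(x) = x(x - 3)(x - 6) / -162
  L_1(x) = (x + 3)(x - 3)(x - 6) / 54
  L_2(x) = (x + 3)x(x - 6) / -54
  L_3(x) = (x + 3)x(x - 3) / 162
Then g(x) = -117·L_0(x) - 6·L_1(x) + 87·L_2(x) + 810·L_3(x).
Expanding and collecting terms gives g(x) = 4x^3 - x^2 - 2x - 6.
Evaluating at x = 9: g(9) = 2811.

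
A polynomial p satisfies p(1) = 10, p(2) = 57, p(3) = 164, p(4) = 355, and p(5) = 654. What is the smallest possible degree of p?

3

Forward differences of the values at s = 1, 2, 3, 4, 5:
  p  : 10  57  164  355  654
  Δ  : 47  107  191  299
  Δ^2: 60  84  108
  Δ^3: 24  24
  Δ^4: 0
The third differences are constant (24) and nonzero, while all higher differences vanish, so the minimal degree is 3.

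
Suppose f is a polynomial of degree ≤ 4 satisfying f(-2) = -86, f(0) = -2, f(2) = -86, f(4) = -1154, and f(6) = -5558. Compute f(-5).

Forward differences of the values at x = -2, 0, 2, 4, 6:
  f  : -86  -2  -86  -1154  -5558
  Δ  : 84  -84  -1068  -4404
  Δ^2: -168  -984  -3336
  Δ^3: -816  -2352
  Δ^4: -1536
The fourth differences are constant, confirming degree 4.
Interpolating (Newton forward form) and evaluating at x = -5 gives f(-5) = -2522.

-2522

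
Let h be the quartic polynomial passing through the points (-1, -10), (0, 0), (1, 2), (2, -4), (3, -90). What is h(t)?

Write h(t) = at^4 + bt^3 + ct^2 + dt + e. Substituting each data point gives a linear system:
  a - b + c - d + e = -10
  e = 0
  a + b + c + d + e = 2
  16a + 8b + 4c + 2d + e = -4
  81a + 27b + 9c + 3d + e = -90
Solving the system yields a = -3, b = 6, c = -1, d = 0, e = 0.
So h(t) = -3t^4 + 6t^3 - t^2.
Check: h(1) = 2. ✓

h(t) = -3t^4 + 6t^3 - t^2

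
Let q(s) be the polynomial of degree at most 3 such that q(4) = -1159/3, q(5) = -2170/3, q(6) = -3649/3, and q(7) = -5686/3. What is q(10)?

Using the Lagrange interpolation formula with nodes 4, 5, 6, 7:
  L_0(s) = (s - 5)(s - 6)(s - 7) / -6
  L_1(s) = (s - 4)(s - 6)(s - 7) / 2
  L_2(s) = (s - 4)(s - 5)(s - 7) / -2
  L_3(s) = (s - 4)(s - 5)(s - 6) / 6
Then q(s) = -1159/3·L_0(s) - 2170/3·L_1(s) - 3649/3·L_2(s) - 5686/3·L_3(s).
Expanding and collecting terms gives q(s) = -5s³ - 3s² - 5s + 5/3.
Evaluating at s = 10: q(10) = -16045/3.

-16045/3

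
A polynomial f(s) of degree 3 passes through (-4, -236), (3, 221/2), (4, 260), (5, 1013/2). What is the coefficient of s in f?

Write f(s) = as^3 + bs^2 + cs + d. Substituting each data point gives a linear system:
  -64a + 16b - 4c + d = -236
  27a + 9b + 3c + d = 221/2
  64a + 16b + 4c + d = 260
  125a + 25b + 5c + d = 1013/2
Solving the system yields a = 4, b = 1/2, c = -2, d = 4.
So f(s) = 4s^3 + (1/2)s^2 - 2s + 4.
The coefficient of s is -2.

-2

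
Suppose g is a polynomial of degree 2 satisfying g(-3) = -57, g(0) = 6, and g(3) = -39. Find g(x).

g(x) = -6x^2 + 3x + 6

Write g(x) = ax^2 + bx + c. Substituting each data point gives a linear system:
  9a - 3b + c = -57
  c = 6
  9a + 3b + c = -39
Solving the system yields a = -6, b = 3, c = 6.
So g(x) = -6x² + 3x + 6.
Check: g(-3) = -57. ✓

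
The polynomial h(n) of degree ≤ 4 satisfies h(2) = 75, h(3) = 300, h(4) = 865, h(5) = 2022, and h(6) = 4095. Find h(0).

Forward differences of the values at n = 2, 3, 4, 5, 6:
  h  : 75  300  865  2022  4095
  Δ  : 225  565  1157  2073
  Δ^2: 340  592  916
  Δ^3: 252  324
  Δ^4: 72
The fourth differences are constant, confirming degree 4.
Interpolating (Newton forward form) and evaluating at n = 0 gives h(0) = -3.

-3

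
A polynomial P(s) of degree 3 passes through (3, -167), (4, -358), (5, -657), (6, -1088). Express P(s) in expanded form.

P(s) = -4s^3 - 6s^2 - s - 2

Using the Lagrange interpolation formula with nodes 3, 4, 5, 6:
  L_0(s) = (s - 4)(s - 5)(s - 6) / -6
  L_1(s) = (s - 3)(s - 5)(s - 6) / 2
  L_2(s) = (s - 3)(s - 4)(s - 6) / -2
  L_3(s) = (s - 3)(s - 4)(s - 5) / 6
Then P(s) = -167·L_0(s) - 358·L_1(s) - 657·L_2(s) - 1088·L_3(s).
Expanding and collecting terms gives P(s) = -4s³ - 6s² - s - 2.
Check: P(3) = -167. ✓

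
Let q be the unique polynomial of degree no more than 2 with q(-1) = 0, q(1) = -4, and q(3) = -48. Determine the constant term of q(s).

Write q(s) = as^2 + bs + c. Substituting each data point gives a linear system:
  a - b + c = 0
  a + b + c = -4
  9a + 3b + c = -48
Solving the system yields a = -5, b = -2, c = 3.
So q(s) = -5s² - 2s + 3.
The constant term is 3.

3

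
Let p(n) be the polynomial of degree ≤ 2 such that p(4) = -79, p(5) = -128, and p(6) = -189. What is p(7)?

Write p(n) = an^2 + bn + c. Substituting each data point gives a linear system:
  16a + 4b + c = -79
  25a + 5b + c = -128
  36a + 6b + c = -189
Solving the system yields a = -6, b = 5, c = -3.
So p(n) = -6n^2 + 5n - 3.
Then p(7) = -262.

-262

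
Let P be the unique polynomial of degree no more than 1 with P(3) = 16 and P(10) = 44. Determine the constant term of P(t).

Write P(t) = at + b. Substituting each data point gives a linear system:
  3a + b = 16
  10a + b = 44
Solving the system yields a = 4, b = 4.
So P(t) = 4t + 4.
The constant term is 4.

4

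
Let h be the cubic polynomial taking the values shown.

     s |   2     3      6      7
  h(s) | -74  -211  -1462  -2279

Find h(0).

Write h(s) = as^3 + bs^2 + cs + d. Substituting each data point gives a linear system:
  8a + 4b + 2c + d = -74
  27a + 9b + 3c + d = -211
  216a + 36b + 6c + d = -1462
  343a + 49b + 7c + d = -2279
Solving the system yields a = -6, b = -4, c = -3, d = -4.
So h(s) = -6s^3 - 4s^2 - 3s - 4.
Then h(0) = -4.

-4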